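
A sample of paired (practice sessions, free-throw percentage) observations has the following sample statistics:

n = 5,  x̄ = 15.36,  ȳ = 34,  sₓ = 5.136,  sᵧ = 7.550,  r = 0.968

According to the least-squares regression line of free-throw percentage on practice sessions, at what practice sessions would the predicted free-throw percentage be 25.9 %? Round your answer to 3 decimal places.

b = r · sᵧ/sₓ = 0.968 · 7.55/5.136 = 1.422975
a = ȳ − b·x̄ = 34 − 1.422975·15.36 = 12.143103
Set a + b·x = 25.9: x = (25.9 − 12.143103) / 1.422975 = 9.667701

9.668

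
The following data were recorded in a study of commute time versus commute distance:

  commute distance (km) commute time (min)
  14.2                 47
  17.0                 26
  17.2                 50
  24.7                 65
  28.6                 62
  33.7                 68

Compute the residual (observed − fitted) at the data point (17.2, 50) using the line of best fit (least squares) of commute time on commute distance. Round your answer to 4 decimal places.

5.4408

n = 6, Σx = 135.4, Σy = 318, Σxy = 7639.7, Σx² = 3350.22
Sxx = Σx² − (Σx)²/n = 3350.22 − 3055.526667 = 294.693333
Sxy = Σxy − (Σx)(Σy)/n = 7639.7 − 7176.2 = 463.5
b = Sxy/Sxx = 463.5/294.693333 = 1.572821
a = ȳ − b·x̄ = 53 − 1.572821·22.566667 = 17.506662
ŷ(17.2) = 17.506662 + 1.572821·17.2 = 44.559191
residual = y − ŷ = 50 − 44.559191 = 5.440809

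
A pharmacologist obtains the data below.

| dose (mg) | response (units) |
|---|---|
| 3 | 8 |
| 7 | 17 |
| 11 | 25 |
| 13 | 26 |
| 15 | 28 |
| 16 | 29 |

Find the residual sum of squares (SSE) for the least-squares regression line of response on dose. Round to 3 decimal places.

13.071

n = 6, Σx = 65, Σy = 133, Σxy = 1640, Σx² = 829, Σy² = 3279
Sxx = Σx² − (Σx)²/n = 829 − 704.166667 = 124.833333
Sxy = Σxy − (Σx)(Σy)/n = 1640 − 1440.833333 = 199.166667
Syy = Σy² − (Σy)²/n = 3279 − 2948.166667 = 330.833333
b = Sxy/Sxx = 199.166667/124.833333 = 1.595461
SSE = Syy − b·Sxy = 330.833333 − 1.595461·199.166667 = 13.070761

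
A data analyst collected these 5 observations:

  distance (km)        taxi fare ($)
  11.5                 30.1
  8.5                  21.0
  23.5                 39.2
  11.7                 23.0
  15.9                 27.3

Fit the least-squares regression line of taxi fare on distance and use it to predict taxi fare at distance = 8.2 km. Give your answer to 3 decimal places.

n = 5, Σx = 71.1, Σy = 140.6, Σxy = 2149.02, Σx² = 1146.45
Sxx = Σx² − (Σx)²/n = 1146.45 − 1011.042 = 135.408
Sxy = Σxy − (Σx)(Σy)/n = 2149.02 − 1999.332 = 149.688
b = Sxy/Sxx = 149.688/135.408 = 1.105459
a = ȳ − b·x̄ = 28.12 − 1.105459·14.22 = 12.400372
ŷ(8.2) = a + b·8.2 = 12.400372 + 1.105459·8.2 = 21.465136

21.465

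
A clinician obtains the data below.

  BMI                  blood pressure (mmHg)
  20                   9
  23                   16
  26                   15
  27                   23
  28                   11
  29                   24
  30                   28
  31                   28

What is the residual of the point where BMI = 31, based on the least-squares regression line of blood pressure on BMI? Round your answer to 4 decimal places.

2.0079

n = 8, Σx = 214, Σy = 154, Σxy = 4271, Σx² = 5820
Sxx = Σx² − (Σx)²/n = 5820 − 5724.5 = 95.5
Sxy = Σxy − (Σx)(Σy)/n = 4271 − 4119.5 = 151.5
b = Sxy/Sxx = 151.5/95.5 = 1.586387
a = ȳ − b·x̄ = 19.25 − 1.586387·26.75 = -23.185864
ŷ(31) = -23.185864 + 1.586387·31 = 25.992147
residual = y − ŷ = 28 − 25.992147 = 2.007853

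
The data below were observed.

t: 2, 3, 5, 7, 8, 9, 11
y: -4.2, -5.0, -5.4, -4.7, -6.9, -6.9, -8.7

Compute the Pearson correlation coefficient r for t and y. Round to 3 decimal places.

-0.887

n = 7, Σx = 45, Σy = -41.8, Σxy = -296.3, Σx² = 353, Σy² = 264.8
Sxx = Σx² − (Σx)²/n = 353 − 289.285714 = 63.714286
Sxy = Σxy − (Σx)(Σy)/n = -296.3 − (-268.714286) = -27.585714
Syy = Σy² − (Σy)²/n = 264.8 − 249.605714 = 15.194286
r = Sxy/√(Sxx·Syy) = -27.585714/√(968.093061) = -27.585714/31.114194 = -0.886596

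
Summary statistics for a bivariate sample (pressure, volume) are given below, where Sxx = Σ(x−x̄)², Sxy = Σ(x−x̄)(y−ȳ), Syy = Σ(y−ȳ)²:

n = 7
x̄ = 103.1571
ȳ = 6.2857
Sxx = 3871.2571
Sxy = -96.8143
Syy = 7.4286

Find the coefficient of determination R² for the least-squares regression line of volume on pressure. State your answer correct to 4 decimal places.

0.3259

R² = Sxy²/(Sxx·Syy) = (-96.8143)²/(3871.2571·7.4286) = 0.325927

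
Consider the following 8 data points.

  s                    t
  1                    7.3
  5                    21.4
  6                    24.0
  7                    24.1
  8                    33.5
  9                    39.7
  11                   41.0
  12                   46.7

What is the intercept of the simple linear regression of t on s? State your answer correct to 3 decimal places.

n = 8, Σx = 59, Σy = 237.7, Σxy = 2063.7, Σx² = 521
Sxx = Σx² − (Σx)²/n = 521 − 435.125 = 85.875
Sxy = Σxy − (Σx)(Σy)/n = 2063.7 − 1753.0375 = 310.6625
b = Sxy/Sxx = 310.6625/85.875 = 3.617613
a = ȳ − b·x̄ = 29.7125 − 3.617613·7.375 = 3.032606

3.033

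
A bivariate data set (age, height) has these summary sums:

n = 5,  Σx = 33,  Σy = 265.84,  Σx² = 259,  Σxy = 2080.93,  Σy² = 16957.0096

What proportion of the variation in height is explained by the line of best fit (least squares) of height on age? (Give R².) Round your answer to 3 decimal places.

0.916

Sxx = Σx² − (Σx)²/n = 259 − 217.8 = 41.2
Sxy = Σxy − (Σx)(Σy)/n = 2080.93 − 1754.544 = 326.386
Syy = Σy² − (Σy)²/n = 16957.0096 − 14134.18112 = 2822.82848
R² = Sxy²/(Sxx·Syy) = (326.386)²/(41.2·2822.82848) = 0.915970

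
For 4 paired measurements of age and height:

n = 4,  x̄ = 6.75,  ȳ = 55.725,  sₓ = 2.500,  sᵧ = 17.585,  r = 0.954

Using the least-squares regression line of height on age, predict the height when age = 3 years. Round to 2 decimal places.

30.56

b = r · sᵧ/sₓ = 0.954 · 17.585/2.5 = 6.710436
a = ȳ − b·x̄ = 55.725 − 6.710436·6.75 = 10.429557
ŷ(3) = a + b·3 = 10.429557 + 6.710436·3 = 30.560865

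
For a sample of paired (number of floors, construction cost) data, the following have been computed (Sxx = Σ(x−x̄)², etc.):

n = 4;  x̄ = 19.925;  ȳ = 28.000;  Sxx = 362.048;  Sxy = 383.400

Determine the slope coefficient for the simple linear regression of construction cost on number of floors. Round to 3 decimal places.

1.059

b = Sxy/Sxx = 383.4/362.048 = 1.058976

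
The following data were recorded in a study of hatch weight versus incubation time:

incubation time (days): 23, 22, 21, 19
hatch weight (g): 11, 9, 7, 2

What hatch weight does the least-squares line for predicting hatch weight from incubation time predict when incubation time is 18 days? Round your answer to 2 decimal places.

n = 4, Σx = 85, Σy = 29, Σxy = 636, Σx² = 1815
Sxx = Σx² − (Σx)²/n = 1815 − 1806.25 = 8.75
Sxy = Σxy − (Σx)(Σy)/n = 636 − 616.25 = 19.75
b = Sxy/Sxx = 19.75/8.75 = 2.257143
a = ȳ − b·x̄ = 7.25 − 2.257143·21.25 = -40.714286
ŷ(18) = a + b·18 = -40.714286 + 2.257143·18 = -0.085714

-0.09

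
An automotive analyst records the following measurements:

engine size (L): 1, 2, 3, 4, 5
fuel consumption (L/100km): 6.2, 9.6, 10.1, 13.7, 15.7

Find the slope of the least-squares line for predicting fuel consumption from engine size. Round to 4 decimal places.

2.3100

n = 5, Σx = 15, Σy = 55.3, Σxy = 189, Σx² = 55
Sxx = Σx² − (Σx)²/n = 55 − 45 = 10
Sxy = Σxy − (Σx)(Σy)/n = 189 − 165.9 = 23.1
b = Sxy/Sxx = 23.1/10 = 2.31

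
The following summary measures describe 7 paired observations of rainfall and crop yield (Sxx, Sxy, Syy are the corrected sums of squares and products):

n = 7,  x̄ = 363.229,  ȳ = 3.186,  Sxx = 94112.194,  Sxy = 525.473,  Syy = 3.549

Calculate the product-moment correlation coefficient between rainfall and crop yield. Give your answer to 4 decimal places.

r = Sxy/√(Sxx·Syy) = 525.473/√(334004.176506) = 525.473/577.930944 = 0.909231

0.9092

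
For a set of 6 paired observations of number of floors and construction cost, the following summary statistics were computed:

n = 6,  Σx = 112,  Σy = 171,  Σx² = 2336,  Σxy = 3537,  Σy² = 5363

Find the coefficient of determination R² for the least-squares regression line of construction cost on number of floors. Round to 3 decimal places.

Sxx = Σx² − (Σx)²/n = 2336 − 2090.666667 = 245.333333
Sxy = Σxy − (Σx)(Σy)/n = 3537 − 3192 = 345
Syy = Σy² − (Σy)²/n = 5363 − 4873.5 = 489.5
R² = Sxy²/(Sxx·Syy) = (345)²/(245.333333·489.5) = 0.991126

0.991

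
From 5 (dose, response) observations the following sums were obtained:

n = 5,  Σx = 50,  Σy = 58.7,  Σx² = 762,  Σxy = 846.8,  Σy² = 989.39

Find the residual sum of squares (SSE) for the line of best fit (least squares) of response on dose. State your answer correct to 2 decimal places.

Sxx = Σx² − (Σx)²/n = 762 − 500 = 262
Sxy = Σxy − (Σx)(Σy)/n = 846.8 − 587 = 259.8
Syy = Σy² − (Σy)²/n = 989.39 − 689.138 = 300.252
b = Sxy/Sxx = 259.8/262 = 0.991603
SSE = Syy − b·Sxy = 300.252 − 0.991603·259.8 = 42.633527

42.63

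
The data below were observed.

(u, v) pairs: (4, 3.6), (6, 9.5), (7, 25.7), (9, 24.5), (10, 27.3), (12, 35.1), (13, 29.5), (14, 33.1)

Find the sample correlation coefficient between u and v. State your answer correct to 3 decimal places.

0.893

n = 8, Σx = 75, Σy = 188.3, Σxy = 2012.9, Σx² = 791, Σy² = 5307.11
Sxx = Σx² − (Σx)²/n = 791 − 703.125 = 87.875
Sxy = Σxy − (Σx)(Σy)/n = 2012.9 − 1765.3125 = 247.5875
Syy = Σy² − (Σy)²/n = 5307.11 − 4432.11125 = 874.99875
r = Sxy/√(Sxx·Syy) = 247.5875/√(76890.515156) = 247.5875/277.291390 = 0.892878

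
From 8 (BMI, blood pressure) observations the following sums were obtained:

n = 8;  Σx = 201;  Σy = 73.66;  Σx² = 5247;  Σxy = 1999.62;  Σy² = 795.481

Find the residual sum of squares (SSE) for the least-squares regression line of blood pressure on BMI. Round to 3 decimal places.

4.622

Sxx = Σx² − (Σx)²/n = 5247 − 5050.125 = 196.875
Sxy = Σxy − (Σx)(Σy)/n = 1999.62 − 1850.7075 = 148.9125
Syy = Σy² − (Σy)²/n = 795.481 − 678.22445 = 117.25655
b = Sxy/Sxx = 148.9125/196.875 = 0.756381
SSE = Syy − b·Sxy = 117.25655 − 0.756381·148.9125 = 4.621971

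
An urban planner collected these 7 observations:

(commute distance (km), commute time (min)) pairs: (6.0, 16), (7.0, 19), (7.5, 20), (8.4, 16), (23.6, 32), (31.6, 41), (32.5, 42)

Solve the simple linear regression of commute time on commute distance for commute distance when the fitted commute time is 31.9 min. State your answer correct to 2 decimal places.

22.31

n = 7, Σx = 116.6, Σy = 186, Σxy = 3929.2, Σx² = 2823.58
Sxx = Σx² − (Σx)²/n = 2823.58 − 1942.222857 = 881.357143
Sxy = Σxy − (Σx)(Σy)/n = 3929.2 − 3098.228571 = 830.971429
b = Sxy/Sxx = 830.971429/881.357143 = 0.942832
a = ȳ − b·x̄ = 26.571429 − 0.942832·16.657143 = 10.866547
Set a + b·x = 31.9: x = (31.9 − 10.866547) / 0.942832 = 22.308811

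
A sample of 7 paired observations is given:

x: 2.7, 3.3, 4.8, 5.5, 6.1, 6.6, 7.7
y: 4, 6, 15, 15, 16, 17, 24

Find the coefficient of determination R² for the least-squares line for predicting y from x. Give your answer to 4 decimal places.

n = 7, Σx = 36.7, Σy = 97, Σxy = 579.7, Σx² = 211.53, Σy² = 1623
Sxx = Σx² − (Σx)²/n = 211.53 − 192.412857 = 19.117143
Sxy = Σxy − (Σx)(Σy)/n = 579.7 − 508.557143 = 71.142857
Syy = Σy² − (Σy)²/n = 1623 − 1344.142857 = 278.857143
R² = Sxy²/(Sxx·Syy) = (71.142857)²/(19.117143·278.857143) = 0.949419

0.9494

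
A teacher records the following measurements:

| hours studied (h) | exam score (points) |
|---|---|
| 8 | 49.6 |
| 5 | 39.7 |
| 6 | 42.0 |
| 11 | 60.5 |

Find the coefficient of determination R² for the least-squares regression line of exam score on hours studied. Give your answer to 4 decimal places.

0.9969

n = 4, Σx = 30, Σy = 191.8, Σxy = 1512.8, Σx² = 246, Σy² = 9460.5
Sxx = Σx² − (Σx)²/n = 246 − 225 = 21
Sxy = Σxy − (Σx)(Σy)/n = 1512.8 − 1438.5 = 74.3
Syy = Σy² − (Σy)²/n = 9460.5 − 9196.81 = 263.69
R² = Sxy²/(Sxx·Syy) = (74.3)²/(21·263.69) = 0.996930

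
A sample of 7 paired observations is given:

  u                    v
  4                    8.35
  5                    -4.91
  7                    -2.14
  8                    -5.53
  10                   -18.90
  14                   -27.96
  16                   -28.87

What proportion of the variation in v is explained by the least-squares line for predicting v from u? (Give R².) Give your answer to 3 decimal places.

n = 7, Σx = 64, Σy = -79.96, Σxy = -1092.73, Σx² = 706, Σy² = 2101.4396
Sxx = Σx² − (Σx)²/n = 706 − 585.142857 = 120.857143
Sxy = Σxy − (Σx)(Σy)/n = -1092.73 − (-731.062857) = -361.667143
Syy = Σy² − (Σy)²/n = 2101.4396 − 913.371657 = 1188.067943
R² = Sxy²/(Sxx·Syy) = (-361.667143)²/(120.857143·1188.067943) = 0.910971

0.911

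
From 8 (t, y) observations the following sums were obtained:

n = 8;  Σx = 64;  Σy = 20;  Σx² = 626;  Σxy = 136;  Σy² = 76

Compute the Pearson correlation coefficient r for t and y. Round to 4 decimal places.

-0.4408

Sxx = Σx² − (Σx)²/n = 626 − 512 = 114
Sxy = Σxy − (Σx)(Σy)/n = 136 − 160 = -24
Syy = Σy² − (Σy)²/n = 76 − 50 = 26
r = Sxy/√(Sxx·Syy) = -24/√(2964) = -24/54.442630 = -0.440831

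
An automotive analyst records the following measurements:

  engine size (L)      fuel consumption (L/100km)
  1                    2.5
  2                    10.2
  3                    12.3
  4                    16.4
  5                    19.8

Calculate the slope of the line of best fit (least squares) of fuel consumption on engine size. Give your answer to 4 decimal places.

n = 5, Σx = 15, Σy = 61.2, Σxy = 224.4, Σx² = 55
Sxx = Σx² − (Σx)²/n = 55 − 45 = 10
Sxy = Σxy − (Σx)(Σy)/n = 224.4 − 183.6 = 40.8
b = Sxy/Sxx = 40.8/10 = 4.08

4.0800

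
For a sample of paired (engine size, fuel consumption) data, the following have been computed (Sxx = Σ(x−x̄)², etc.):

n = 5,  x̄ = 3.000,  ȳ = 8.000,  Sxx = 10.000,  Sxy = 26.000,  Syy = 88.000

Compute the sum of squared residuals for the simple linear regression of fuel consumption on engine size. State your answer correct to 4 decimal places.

20.4000

b = Sxy/Sxx = 26/10 = 2.6
SSE = Syy − b·Sxy = 88 − 2.6·26 = 20.4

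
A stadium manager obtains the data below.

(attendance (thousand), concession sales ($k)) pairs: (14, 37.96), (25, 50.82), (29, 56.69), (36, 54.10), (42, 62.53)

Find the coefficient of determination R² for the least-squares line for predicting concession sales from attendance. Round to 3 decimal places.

0.874

n = 5, Σx = 146, Σy = 262.1, Σxy = 8019.81, Σx² = 4722, Σy² = 14074.201
Sxx = Σx² − (Σx)²/n = 4722 − 4263.2 = 458.8
Sxy = Σxy − (Σx)(Σy)/n = 8019.81 − 7653.32 = 366.49
Syy = Σy² − (Σy)²/n = 14074.201 − 13739.282 = 334.919
R² = Sxy²/(Sxx·Syy) = (366.49)²/(458.8·334.919) = 0.874100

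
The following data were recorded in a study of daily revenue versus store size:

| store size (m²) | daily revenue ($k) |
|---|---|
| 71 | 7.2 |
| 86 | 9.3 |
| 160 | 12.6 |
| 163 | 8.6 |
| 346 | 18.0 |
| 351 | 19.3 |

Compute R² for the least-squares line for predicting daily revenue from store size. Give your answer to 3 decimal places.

n = 6, Σx = 1177, Σy = 75, Σxy = 17731.1, Σx² = 307523, Σy² = 1067.54
Sxx = Σx² − (Σx)²/n = 307523 − 230888.166667 = 76634.833333
Sxy = Σxy − (Σx)(Σy)/n = 17731.1 − 14712.5 = 3018.6
Syy = Σy² − (Σy)²/n = 1067.54 − 937.5 = 130.04
R² = Sxy²/(Sxx·Syy) = (3018.6)²/(76634.833333·130.04) = 0.914341

0.914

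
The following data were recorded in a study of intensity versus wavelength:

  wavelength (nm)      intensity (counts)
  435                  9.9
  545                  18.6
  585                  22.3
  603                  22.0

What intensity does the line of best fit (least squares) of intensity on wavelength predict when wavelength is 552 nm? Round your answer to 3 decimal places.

n = 4, Σx = 2168, Σy = 72.8, Σxy = 40755, Σx² = 1192084
Sxx = Σx² − (Σx)²/n = 1192084 − 1175056 = 17028
Sxy = Σxy − (Σx)(Σy)/n = 40755 − 39457.6 = 1297.4
b = Sxy/Sxx = 1297.4/17028 = 0.076192
a = ȳ − b·x̄ = 18.2 − 0.076192·542 = -23.096148
ŷ(552) = a + b·552 = -23.096148 + 0.076192·552 = 18.961922

18.962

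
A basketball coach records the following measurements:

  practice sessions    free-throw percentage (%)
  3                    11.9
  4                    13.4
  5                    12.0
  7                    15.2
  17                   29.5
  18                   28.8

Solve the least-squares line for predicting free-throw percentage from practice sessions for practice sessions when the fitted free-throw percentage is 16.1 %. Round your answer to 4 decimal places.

7.0788

n = 6, Σx = 54, Σy = 110.8, Σxy = 1275.6, Σx² = 712
Sxx = Σx² − (Σx)²/n = 712 − 486 = 226
Sxy = Σxy − (Σx)(Σy)/n = 1275.6 − 997.2 = 278.4
b = Sxy/Sxx = 278.4/226 = 1.231858
a = ȳ − b·x̄ = 18.466667 − 1.231858·9 = 7.379941
Set a + b·x = 16.1: x = (16.1 − 7.379941) / 1.231858 = 7.078784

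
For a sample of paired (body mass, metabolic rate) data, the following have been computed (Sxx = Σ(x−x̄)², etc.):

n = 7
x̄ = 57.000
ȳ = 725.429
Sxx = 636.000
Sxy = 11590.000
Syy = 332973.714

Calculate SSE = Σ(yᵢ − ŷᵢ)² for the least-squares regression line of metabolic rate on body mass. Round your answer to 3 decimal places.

b = Sxy/Sxx = 11590/636 = 18.223270
SSE = Syy − b·Sxy = 332973.714 − 18.223270·11590 = 121766.009597

121766.010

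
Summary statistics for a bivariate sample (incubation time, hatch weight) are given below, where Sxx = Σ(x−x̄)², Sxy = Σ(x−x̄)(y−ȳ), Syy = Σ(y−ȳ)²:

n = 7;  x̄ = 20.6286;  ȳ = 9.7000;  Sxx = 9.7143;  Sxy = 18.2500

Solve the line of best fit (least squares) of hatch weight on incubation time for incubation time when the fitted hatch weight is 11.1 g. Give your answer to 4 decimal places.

b = Sxy/Sxx = 18.25/9.7143 = 1.878674
a = ȳ − b·x̄ = 9.7 − 1.878674·20.6286 = -29.054408
Set a + b·x = 11.1: x = (11.1 − (-29.054408)) / 1.878674 = 21.373807

21.3738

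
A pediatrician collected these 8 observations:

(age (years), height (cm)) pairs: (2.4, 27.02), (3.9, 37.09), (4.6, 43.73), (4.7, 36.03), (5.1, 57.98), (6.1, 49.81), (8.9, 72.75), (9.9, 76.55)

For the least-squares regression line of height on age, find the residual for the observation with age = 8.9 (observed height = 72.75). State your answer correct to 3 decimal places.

n = 8, Σx = 45.6, Σy = 400.96, Σxy = 2584.857, Σx² = 304.66
Sxx = Σx² − (Σx)²/n = 304.66 − 259.92 = 44.74
Sxy = Σxy − (Σx)(Σy)/n = 2584.857 − 2285.472 = 299.385
b = Sxy/Sxx = 299.385/44.74 = 6.691663
a = ȳ − b·x̄ = 50.12 − 6.691663·5.7 = 11.977521
ŷ(8.9) = 11.977521 + 6.691663·8.9 = 71.533321
residual = y − ŷ = 72.75 − 71.533321 = 1.216679

1.217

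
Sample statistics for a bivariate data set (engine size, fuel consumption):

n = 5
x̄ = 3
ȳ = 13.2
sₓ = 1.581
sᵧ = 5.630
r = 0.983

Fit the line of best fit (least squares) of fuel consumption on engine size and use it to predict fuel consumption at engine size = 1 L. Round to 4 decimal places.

6.1990

b = r · sᵧ/sₓ = 0.983 · 5.63/1.581 = 3.500500
a = ȳ − b·x̄ = 13.2 − 3.500500·3 = 2.698501
ŷ(1) = a + b·1 = 2.698501 + 3.500500·1 = 6.199001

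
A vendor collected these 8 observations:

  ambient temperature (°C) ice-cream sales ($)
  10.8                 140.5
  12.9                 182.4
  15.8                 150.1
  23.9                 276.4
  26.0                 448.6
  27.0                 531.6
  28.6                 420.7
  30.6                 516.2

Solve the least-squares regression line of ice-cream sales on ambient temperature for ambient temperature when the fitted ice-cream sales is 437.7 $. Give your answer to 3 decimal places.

n = 8, Σx = 175.6, Σy = 2666.5, Σxy = 66692.44, Σx² = 4263.22
Sxx = Σx² − (Σx)²/n = 4263.22 − 3854.42 = 408.8
Sxy = Σxy − (Σx)(Σy)/n = 66692.44 − 58529.675 = 8162.765
b = Sxy/Sxx = 8162.765/408.8 = 19.967625
a = ȳ − b·x̄ = 333.3125 − 19.967625·21.95 = -104.976863
Set a + b·x = 437.7: x = (437.7 − (-104.976863)) / 19.967625 = 27.177838

27.178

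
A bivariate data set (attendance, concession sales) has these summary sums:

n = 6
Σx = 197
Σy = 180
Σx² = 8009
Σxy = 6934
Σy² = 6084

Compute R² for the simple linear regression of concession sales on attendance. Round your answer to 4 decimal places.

Sxx = Σx² − (Σx)²/n = 8009 − 6468.166667 = 1540.833333
Sxy = Σxy − (Σx)(Σy)/n = 6934 − 5910 = 1024
Syy = Σy² − (Σy)²/n = 6084 − 5400 = 684
R² = Sxy²/(Sxx·Syy) = (1024)²/(1540.833333·684) = 0.994920

0.9949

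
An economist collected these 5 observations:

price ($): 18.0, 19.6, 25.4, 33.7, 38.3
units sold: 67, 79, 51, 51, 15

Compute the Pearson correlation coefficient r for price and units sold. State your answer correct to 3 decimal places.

-0.892

n = 5, Σx = 135, Σy = 263, Σxy = 6343, Σx² = 3955.9, Σy² = 16157
Sxx = Σx² − (Σx)²/n = 3955.9 − 3645 = 310.9
Sxy = Σxy − (Σx)(Σy)/n = 6343 − 7101 = -758
Syy = Σy² − (Σy)²/n = 16157 − 13833.8 = 2323.2
r = Sxy/√(Sxx·Syy) = -758/√(722282.88) = -758/849.872273 = -0.891899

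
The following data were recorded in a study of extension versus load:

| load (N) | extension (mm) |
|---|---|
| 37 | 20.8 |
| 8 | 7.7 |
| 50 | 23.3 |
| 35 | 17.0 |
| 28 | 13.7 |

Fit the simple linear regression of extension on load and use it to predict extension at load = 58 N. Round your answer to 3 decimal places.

n = 5, Σx = 158, Σy = 82.5, Σxy = 2974.8, Σx² = 5942
Sxx = Σx² − (Σx)²/n = 5942 − 4992.8 = 949.2
Sxy = Σxy − (Σx)(Σy)/n = 2974.8 − 2607 = 367.8
b = Sxy/Sxx = 367.8/949.2 = 0.387484
a = ȳ − b·x̄ = 16.5 − 0.387484·31.6 = 4.255499
ŷ(58) = a + b·58 = 4.255499 + 0.387484·58 = 26.729583

26.730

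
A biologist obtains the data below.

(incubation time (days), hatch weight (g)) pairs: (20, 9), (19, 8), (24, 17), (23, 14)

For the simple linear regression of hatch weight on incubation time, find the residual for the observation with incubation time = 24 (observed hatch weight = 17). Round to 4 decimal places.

0.5882

n = 4, Σx = 86, Σy = 48, Σxy = 1062, Σx² = 1866
Sxx = Σx² − (Σx)²/n = 1866 − 1849 = 17
Sxy = Σxy − (Σx)(Σy)/n = 1062 − 1032 = 30
b = Sxy/Sxx = 30/17 = 1.764706
a = ȳ − b·x̄ = 12 − 1.764706·21.5 = -25.941176
ŷ(24) = -25.941176 + 1.764706·24 = 16.411765
residual = y − ŷ = 17 − 16.411765 = 0.588235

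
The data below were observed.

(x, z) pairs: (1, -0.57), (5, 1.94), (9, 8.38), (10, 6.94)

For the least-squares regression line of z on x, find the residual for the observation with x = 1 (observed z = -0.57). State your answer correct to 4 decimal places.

n = 4, Σx = 25, Σy = 16.69, Σxy = 153.95, Σx² = 207
Sxx = Σx² − (Σx)²/n = 207 − 156.25 = 50.75
Sxy = Σxy − (Σx)(Σy)/n = 153.95 − 104.3125 = 49.6375
b = Sxy/Sxx = 49.6375/50.75 = 0.978079
a = ȳ − b·x̄ = 4.1725 − 0.978079·6.25 = -1.940493
ŷ(1) = -1.940493 + 0.978079·1 = -0.962414
residual = y − ŷ = -0.57 − (-0.962414) = 0.392414

0.3924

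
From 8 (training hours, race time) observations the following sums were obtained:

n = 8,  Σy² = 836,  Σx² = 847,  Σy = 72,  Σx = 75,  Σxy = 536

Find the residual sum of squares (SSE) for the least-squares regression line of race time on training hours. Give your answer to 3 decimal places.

53.710

Sxx = Σx² − (Σx)²/n = 847 − 703.125 = 143.875
Sxy = Σxy − (Σx)(Σy)/n = 536 − 675 = -139
Syy = Σy² − (Σy)²/n = 836 − 648 = 188
b = Sxy/Sxx = -139/143.875 = -0.966116
SSE = Syy − b·Sxy = 188 − (-0.966116)·(-139) = 53.709818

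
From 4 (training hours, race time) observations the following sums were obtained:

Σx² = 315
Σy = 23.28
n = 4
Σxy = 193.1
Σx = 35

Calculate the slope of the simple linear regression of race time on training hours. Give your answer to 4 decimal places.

-1.2114

Sxx = Σx² − (Σx)²/n = 315 − 306.25 = 8.75
Sxy = Σxy − (Σx)(Σy)/n = 193.1 − 203.7 = -10.6
b = Sxy/Sxx = -10.6/8.75 = -1.211429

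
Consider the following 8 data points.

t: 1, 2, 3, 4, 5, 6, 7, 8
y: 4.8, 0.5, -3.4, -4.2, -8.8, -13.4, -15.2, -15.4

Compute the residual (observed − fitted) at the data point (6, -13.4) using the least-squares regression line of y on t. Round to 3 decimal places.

-1.968

n = 8, Σx = 36, Σy = -55.1, Σxy = -375.2, Σx² = 204
Sxx = Σx² − (Σx)²/n = 204 − 162 = 42
Sxy = Σxy − (Σx)(Σy)/n = -375.2 − (-247.95) = -127.25
b = Sxy/Sxx = -127.25/42 = -3.029762
a = ȳ − b·x̄ = -6.8875 − (-3.029762)·4.5 = 6.746429
ŷ(6) = 6.746429 + (-3.029762)·6 = -11.432143
residual = y − ŷ = -13.4 − (-11.432143) = -1.967857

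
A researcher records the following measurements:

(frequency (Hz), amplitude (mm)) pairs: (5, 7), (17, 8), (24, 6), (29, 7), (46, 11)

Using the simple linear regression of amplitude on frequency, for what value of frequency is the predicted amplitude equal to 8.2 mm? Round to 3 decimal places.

n = 5, Σx = 121, Σy = 39, Σxy = 1024, Σx² = 3847
Sxx = Σx² − (Σx)²/n = 3847 − 2928.2 = 918.8
Sxy = Σxy − (Σx)(Σy)/n = 1024 − 943.8 = 80.2
b = Sxy/Sxx = 80.2/918.8 = 0.087288
a = ȳ − b·x̄ = 7.8 − 0.087288·24.2 = 5.687636
Set a + b·x = 8.2: x = (8.2 − 5.687636) / 0.087288 = 28.782544

28.783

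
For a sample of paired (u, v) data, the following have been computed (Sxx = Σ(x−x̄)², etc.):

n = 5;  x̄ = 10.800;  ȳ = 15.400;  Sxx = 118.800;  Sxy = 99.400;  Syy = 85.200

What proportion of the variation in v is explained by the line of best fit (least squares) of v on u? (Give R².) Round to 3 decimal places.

0.976

R² = Sxy²/(Sxx·Syy) = (99.4)²/(118.8·85.2) = 0.976150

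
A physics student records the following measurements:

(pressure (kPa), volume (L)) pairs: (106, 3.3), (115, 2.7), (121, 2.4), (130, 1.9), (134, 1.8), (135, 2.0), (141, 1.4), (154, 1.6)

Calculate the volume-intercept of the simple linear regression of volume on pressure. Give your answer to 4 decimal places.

7.0798

n = 8, Σx = 1036, Σy = 17.1, Σxy = 2152.7, Σx² = 135780
Sxx = Σx² − (Σx)²/n = 135780 − 134162 = 1618
Sxy = Σxy − (Σx)(Σy)/n = 2152.7 − 2214.45 = -61.75
b = Sxy/Sxx = -61.75/1618 = -0.038164
a = ȳ − b·x̄ = 2.1375 − (-0.038164)·129.5 = 7.079790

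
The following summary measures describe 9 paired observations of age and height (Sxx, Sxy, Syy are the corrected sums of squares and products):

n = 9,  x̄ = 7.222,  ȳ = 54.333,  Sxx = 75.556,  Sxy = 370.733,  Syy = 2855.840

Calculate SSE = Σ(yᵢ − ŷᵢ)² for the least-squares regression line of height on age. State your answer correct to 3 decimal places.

b = Sxy/Sxx = 370.733/75.556 = 4.906731
SSE = Syy − b·Sxy = 2855.84 − 4.906731·370.733 = 1036.752736

1036.753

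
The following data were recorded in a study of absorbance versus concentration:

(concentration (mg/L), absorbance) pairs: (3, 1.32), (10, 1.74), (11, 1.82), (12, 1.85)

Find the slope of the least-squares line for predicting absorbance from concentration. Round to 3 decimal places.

0.060

n = 4, Σx = 36, Σy = 6.73, Σxy = 63.58, Σx² = 374
Sxx = Σx² − (Σx)²/n = 374 − 324 = 50
Sxy = Σxy − (Σx)(Σy)/n = 63.58 − 60.57 = 3.01
b = Sxy/Sxx = 3.01/50 = 0.0602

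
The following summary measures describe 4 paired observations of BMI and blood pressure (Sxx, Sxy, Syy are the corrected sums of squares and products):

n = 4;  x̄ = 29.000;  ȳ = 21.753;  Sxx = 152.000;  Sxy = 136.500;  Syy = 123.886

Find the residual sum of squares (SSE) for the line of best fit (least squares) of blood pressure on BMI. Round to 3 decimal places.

1.305

b = Sxy/Sxx = 136.5/152 = 0.898026
SSE = Syy − b·Sxy = 123.886 − 0.898026·136.5 = 1.305408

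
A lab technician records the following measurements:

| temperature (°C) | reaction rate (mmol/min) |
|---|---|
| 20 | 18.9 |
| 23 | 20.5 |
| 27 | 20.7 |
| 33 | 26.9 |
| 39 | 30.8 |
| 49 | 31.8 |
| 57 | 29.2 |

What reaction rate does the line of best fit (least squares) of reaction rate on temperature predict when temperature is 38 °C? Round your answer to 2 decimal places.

26.42

n = 7, Σx = 248, Σy = 178.8, Σxy = 6719.9, Σx² = 9918
Sxx = Σx² − (Σx)²/n = 9918 − 8786.285714 = 1131.714286
Sxy = Σxy − (Σx)(Σy)/n = 6719.9 − 6334.628571 = 385.271429
b = Sxy/Sxx = 385.271429/1131.714286 = 0.340432
a = ȳ − b·x̄ = 25.542857 − 0.340432·35.428571 = 13.481848
ŷ(38) = a + b·38 = 13.481848 + 0.340432·38 = 26.418253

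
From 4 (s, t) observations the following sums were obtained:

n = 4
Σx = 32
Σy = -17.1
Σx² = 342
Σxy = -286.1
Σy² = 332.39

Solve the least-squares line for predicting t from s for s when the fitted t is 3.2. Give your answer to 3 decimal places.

3.694

Sxx = Σx² − (Σx)²/n = 342 − 256 = 86
Sxy = Σxy − (Σx)(Σy)/n = -286.1 − (-136.8) = -149.3
b = Sxy/Sxx = -149.3/86 = -1.736047
a = ȳ − b·x̄ = -4.275 − (-1.736047)·8 = 9.613372
Set a + b·x = 3.2: x = (3.2 − 9.613372) / (-1.736047) = 3.694240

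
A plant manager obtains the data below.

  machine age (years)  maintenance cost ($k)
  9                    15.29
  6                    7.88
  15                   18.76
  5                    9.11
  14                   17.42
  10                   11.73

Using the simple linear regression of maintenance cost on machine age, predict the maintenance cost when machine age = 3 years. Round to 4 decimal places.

n = 6, Σx = 59, Σy = 80.19, Σxy = 873.02, Σx² = 663
Sxx = Σx² − (Σx)²/n = 663 − 580.166667 = 82.833333
Sxy = Σxy − (Σx)(Σy)/n = 873.02 − 788.535 = 84.485
b = Sxy/Sxx = 84.485/82.833333 = 1.019940
a = ȳ − b·x̄ = 13.365 − 1.019940·9.833333 = 3.335594
ŷ(3) = a + b·3 = 3.335594 + 1.019940·3 = 6.395412

6.3954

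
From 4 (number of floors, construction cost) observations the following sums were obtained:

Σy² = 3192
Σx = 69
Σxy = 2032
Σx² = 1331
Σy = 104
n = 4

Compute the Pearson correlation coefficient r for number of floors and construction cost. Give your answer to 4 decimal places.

0.9081

Sxx = Σx² − (Σx)²/n = 1331 − 1190.25 = 140.75
Sxy = Σxy − (Σx)(Σy)/n = 2032 − 1794 = 238
Syy = Σy² − (Σy)²/n = 3192 − 2704 = 488
r = Sxy/√(Sxx·Syy) = 238/√(68686) = 238/262.080140 = 0.908119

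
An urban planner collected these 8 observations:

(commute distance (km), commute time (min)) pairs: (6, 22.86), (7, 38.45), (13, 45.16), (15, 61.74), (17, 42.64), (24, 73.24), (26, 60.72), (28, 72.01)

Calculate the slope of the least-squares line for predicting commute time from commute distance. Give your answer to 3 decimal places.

1.852

n = 8, Σx = 136, Σy = 416.82, Σxy = 7997.13, Σx² = 2804
Sxx = Σx² − (Σx)²/n = 2804 − 2312 = 492
Sxy = Σxy − (Σx)(Σy)/n = 7997.13 − 7085.94 = 911.19
b = Sxy/Sxx = 911.19/492 = 1.852012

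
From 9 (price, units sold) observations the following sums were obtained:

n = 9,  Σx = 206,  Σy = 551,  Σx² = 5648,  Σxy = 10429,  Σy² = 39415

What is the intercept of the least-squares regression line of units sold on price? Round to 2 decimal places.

Sxx = Σx² − (Σx)²/n = 5648 − 4715.111111 = 932.888889
Sxy = Σxy − (Σx)(Σy)/n = 10429 − 12611.777778 = -2182.777778
b = Sxy/Sxx = -2182.777778/932.888889 = -2.339805
a = ȳ − b·x̄ = 61.222222 − (-2.339805)·22.888889 = 114.777751

114.78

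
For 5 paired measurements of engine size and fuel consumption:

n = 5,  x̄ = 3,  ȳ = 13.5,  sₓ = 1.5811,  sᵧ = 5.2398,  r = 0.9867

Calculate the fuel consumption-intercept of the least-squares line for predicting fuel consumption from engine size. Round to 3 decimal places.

b = r · sᵧ/sₓ = 0.9867 · 5.2398/1.5811 = 3.269945
a = ȳ − b·x̄ = 13.5 − 3.269945·3 = 3.690164

3.690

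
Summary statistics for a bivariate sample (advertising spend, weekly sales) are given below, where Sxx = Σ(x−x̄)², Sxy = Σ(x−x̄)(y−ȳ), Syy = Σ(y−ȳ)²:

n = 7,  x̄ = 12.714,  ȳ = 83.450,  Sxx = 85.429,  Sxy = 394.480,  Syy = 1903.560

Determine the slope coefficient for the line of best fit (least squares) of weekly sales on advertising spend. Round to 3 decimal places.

4.618

b = Sxy/Sxx = 394.48/85.429 = 4.617636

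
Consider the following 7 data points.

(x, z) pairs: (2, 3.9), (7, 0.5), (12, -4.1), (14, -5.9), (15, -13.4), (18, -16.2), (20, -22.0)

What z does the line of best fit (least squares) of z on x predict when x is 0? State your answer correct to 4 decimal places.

9.6427

n = 7, Σx = 88, Σy = -57.2, Σxy = -1053.1, Σx² = 1342
Sxx = Σx² − (Σx)²/n = 1342 − 1106.285714 = 235.714286
Sxy = Σxy − (Σx)(Σy)/n = -1053.1 − (-719.085714) = -334.014286
b = Sxy/Sxx = -334.014286/235.714286 = -1.417030
a = ȳ − b·x̄ = -8.171429 − (-1.417030)·12.571429 = 9.642667
ŷ(0) = a + b·0 = 9.642667 + (-1.417030)·0 = 9.642667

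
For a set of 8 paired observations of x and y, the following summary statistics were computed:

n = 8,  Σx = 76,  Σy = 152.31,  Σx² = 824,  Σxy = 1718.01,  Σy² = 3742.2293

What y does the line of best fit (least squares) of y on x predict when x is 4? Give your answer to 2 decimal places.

Sxx = Σx² − (Σx)²/n = 824 − 722 = 102
Sxy = Σxy − (Σx)(Σy)/n = 1718.01 − 1446.945 = 271.065
b = Sxy/Sxx = 271.065/102 = 2.6575
a = ȳ − b·x̄ = 19.03875 − 2.6575·9.5 = -6.2075
ŷ(4) = a + b·4 = -6.2075 + 2.6575·4 = 4.4225

4.42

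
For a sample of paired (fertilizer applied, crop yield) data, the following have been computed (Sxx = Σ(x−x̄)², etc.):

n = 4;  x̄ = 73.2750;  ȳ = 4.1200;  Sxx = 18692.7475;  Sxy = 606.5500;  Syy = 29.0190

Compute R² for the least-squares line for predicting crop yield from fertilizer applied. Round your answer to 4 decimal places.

R² = Sxy²/(Sxx·Syy) = (606.55)²/(18692.7475·29.019) = 0.678231

0.6782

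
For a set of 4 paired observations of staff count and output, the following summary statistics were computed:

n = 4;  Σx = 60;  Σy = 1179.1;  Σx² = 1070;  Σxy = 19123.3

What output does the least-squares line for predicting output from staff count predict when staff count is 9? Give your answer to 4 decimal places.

Sxx = Σx² − (Σx)²/n = 1070 − 900 = 170
Sxy = Σxy − (Σx)(Σy)/n = 19123.3 − 17686.5 = 1436.8
b = Sxy/Sxx = 1436.8/170 = 8.451765
a = ȳ − b·x̄ = 294.775 − 8.451765·15 = 167.998529
ŷ(9) = a + b·9 = 167.998529 + 8.451765·9 = 244.064412

244.0644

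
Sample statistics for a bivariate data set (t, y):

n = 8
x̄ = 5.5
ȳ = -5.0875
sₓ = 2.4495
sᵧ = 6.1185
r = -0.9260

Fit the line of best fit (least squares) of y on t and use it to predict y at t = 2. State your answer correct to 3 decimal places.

3.008

b = r · sᵧ/sₓ = -0.926 · 6.1185/2.4495 = -2.313015
a = ȳ − b·x̄ = -5.0875 − (-2.313015)·5.5 = 7.634084
ŷ(2) = a + b·2 = 7.634084 + (-2.313015)·2 = 3.008054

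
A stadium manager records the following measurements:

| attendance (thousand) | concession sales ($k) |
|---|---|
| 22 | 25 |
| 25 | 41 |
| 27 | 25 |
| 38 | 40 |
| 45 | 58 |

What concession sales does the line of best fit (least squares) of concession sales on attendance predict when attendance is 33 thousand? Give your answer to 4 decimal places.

39.6893

n = 5, Σx = 157, Σy = 189, Σxy = 6380, Σx² = 5307
Sxx = Σx² − (Σx)²/n = 5307 − 4929.8 = 377.2
Sxy = Σxy − (Σx)(Σy)/n = 6380 − 5934.6 = 445.4
b = Sxy/Sxx = 445.4/377.2 = 1.180806
a = ȳ − b·x̄ = 37.8 − 1.180806·31.4 = 0.722694
ŷ(33) = a + b·33 = 0.722694 + 1.180806·33 = 39.689290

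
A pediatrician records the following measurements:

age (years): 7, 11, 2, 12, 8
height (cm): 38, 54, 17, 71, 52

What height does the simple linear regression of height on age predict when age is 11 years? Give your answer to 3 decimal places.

n = 5, Σx = 40, Σy = 232, Σxy = 2162, Σx² = 382
Sxx = Σx² − (Σx)²/n = 382 − 320 = 62
Sxy = Σxy − (Σx)(Σy)/n = 2162 − 1856 = 306
b = Sxy/Sxx = 306/62 = 4.935484
a = ȳ − b·x̄ = 46.4 − 4.935484·8 = 6.916129
ŷ(11) = a + b·11 = 6.916129 + 4.935484·11 = 61.206452

61.206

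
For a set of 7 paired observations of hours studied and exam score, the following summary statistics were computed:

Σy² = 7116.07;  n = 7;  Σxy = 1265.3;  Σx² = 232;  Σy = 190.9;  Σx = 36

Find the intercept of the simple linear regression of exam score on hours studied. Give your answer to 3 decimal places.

Sxx = Σx² − (Σx)²/n = 232 − 185.142857 = 46.857143
Sxy = Σxy − (Σx)(Σy)/n = 1265.3 − 981.771429 = 283.528571
b = Sxy/Sxx = 283.528571/46.857143 = 6.050915
a = ȳ − b·x̄ = 27.271429 − 6.050915·5.142857 = -3.847561

-3.848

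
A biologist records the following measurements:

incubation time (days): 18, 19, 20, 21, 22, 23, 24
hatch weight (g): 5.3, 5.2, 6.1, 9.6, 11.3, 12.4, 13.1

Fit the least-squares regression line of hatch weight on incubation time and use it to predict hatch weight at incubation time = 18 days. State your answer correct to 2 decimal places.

4.39

n = 7, Σx = 147, Σy = 63, Σxy = 1366, Σx² = 3115
Sxx = Σx² − (Σx)²/n = 3115 − 3087 = 28
Sxy = Σxy − (Σx)(Σy)/n = 1366 − 1323 = 43
b = Sxy/Sxx = 43/28 = 1.535714
a = ȳ − b·x̄ = 9 − 1.535714·21 = -23.25
ŷ(18) = a + b·18 = -23.25 + 1.535714·18 = 4.392857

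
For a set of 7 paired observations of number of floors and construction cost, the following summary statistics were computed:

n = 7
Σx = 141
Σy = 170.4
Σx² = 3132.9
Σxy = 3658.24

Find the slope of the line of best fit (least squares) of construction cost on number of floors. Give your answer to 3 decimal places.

0.772

Sxx = Σx² − (Σx)²/n = 3132.9 − 2840.142857 = 292.757143
Sxy = Σxy − (Σx)(Σy)/n = 3658.24 − 3432.342857 = 225.897143
b = Sxy/Sxx = 225.897143/292.757143 = 0.771620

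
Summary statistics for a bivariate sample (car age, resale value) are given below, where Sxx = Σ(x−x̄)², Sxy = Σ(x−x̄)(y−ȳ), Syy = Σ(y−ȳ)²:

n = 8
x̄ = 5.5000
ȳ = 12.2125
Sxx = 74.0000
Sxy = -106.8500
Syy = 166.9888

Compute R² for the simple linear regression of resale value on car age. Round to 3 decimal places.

R² = Sxy²/(Sxx·Syy) = (-106.85)²/(74·166.9888) = 0.923911

0.924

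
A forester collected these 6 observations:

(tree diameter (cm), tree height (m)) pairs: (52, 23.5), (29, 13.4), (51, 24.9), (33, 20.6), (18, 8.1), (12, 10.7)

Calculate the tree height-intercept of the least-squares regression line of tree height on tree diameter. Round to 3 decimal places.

n = 6, Σx = 195, Σy = 101.2, Σxy = 3834.5, Σx² = 7703
Sxx = Σx² − (Σx)²/n = 7703 − 6337.5 = 1365.5
Sxy = Σxy − (Σx)(Σy)/n = 3834.5 − 3289 = 545.5
b = Sxy/Sxx = 545.5/1365.5 = 0.399487
a = ȳ − b·x̄ = 16.866667 − 0.399487·32.5 = 3.883327

3.883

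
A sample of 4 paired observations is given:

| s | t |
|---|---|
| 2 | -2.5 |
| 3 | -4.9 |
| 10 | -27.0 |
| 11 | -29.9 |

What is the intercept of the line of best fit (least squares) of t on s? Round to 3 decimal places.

3.990

n = 4, Σx = 26, Σy = -64.3, Σxy = -618.6, Σx² = 234
Sxx = Σx² − (Σx)²/n = 234 − 169 = 65
Sxy = Σxy − (Σx)(Σy)/n = -618.6 − (-417.95) = -200.65
b = Sxy/Sxx = -200.65/65 = -3.086923
a = ȳ − b·x̄ = -16.075 − (-3.086923)·6.5 = 3.99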